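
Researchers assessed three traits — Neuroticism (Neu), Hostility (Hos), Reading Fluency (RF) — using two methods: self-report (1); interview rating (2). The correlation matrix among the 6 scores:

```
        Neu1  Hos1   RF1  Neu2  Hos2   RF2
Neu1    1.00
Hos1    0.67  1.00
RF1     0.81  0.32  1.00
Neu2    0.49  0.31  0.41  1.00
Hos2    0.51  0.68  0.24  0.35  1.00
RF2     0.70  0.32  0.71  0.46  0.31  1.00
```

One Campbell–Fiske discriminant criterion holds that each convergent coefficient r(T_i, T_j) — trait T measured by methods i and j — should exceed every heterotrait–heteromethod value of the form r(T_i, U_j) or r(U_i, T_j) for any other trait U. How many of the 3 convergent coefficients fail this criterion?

1

Convergent coefficients and their comparison sets:
Neu (methods 1·2): 0.49 vs {0.51, 0.31, 0.70, 0.41} → fail.
Hos (methods 1·2): 0.68 vs {0.31, 0.51, 0.32, 0.24} → pass.
RF (methods 1·2): 0.71 vs {0.41, 0.70, 0.24, 0.32} → pass.
1 of 3 fail.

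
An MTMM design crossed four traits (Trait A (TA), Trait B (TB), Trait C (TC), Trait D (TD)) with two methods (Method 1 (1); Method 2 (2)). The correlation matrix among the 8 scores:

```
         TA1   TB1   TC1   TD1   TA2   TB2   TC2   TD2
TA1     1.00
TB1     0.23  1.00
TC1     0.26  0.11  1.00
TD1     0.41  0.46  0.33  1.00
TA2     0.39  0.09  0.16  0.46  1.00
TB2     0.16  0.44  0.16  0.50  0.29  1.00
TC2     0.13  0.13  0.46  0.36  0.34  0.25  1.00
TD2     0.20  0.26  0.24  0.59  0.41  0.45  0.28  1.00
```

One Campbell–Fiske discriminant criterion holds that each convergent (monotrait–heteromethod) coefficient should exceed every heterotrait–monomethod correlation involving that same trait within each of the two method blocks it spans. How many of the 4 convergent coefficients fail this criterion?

Checking each validity diagonal entry against its comparison values:
TA (methods 1·2): 0.39 vs {0.23, 0.29, 0.26, 0.34, 0.41, 0.41} → fail.
TB (methods 1·2): 0.44 vs {0.23, 0.29, 0.11, 0.25, 0.46, 0.45} → fail.
TC (methods 1·2): 0.46 vs {0.26, 0.34, 0.11, 0.25, 0.33, 0.28} → pass.
TD (methods 1·2): 0.59 vs {0.41, 0.41, 0.46, 0.45, 0.33, 0.28} → pass.
2 of 4 fail.

2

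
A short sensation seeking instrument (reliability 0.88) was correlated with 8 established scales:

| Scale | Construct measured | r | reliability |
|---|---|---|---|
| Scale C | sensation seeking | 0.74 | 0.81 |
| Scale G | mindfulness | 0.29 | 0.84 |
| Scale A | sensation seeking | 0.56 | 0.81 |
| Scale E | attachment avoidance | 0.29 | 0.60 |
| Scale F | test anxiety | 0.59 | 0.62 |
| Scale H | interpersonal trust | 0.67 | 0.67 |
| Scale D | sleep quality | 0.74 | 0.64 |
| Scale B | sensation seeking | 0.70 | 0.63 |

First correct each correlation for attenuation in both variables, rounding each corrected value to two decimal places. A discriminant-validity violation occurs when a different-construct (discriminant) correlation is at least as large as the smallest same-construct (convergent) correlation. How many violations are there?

3

Disattenuated r (r / √(r_scale · r_new)):
  Scale C (conv): 0.74 / √(0.81·0.88) = 0.88
  Scale G (disc): 0.29 / √(0.84·0.88) = 0.34
  Scale A (conv): 0.56 / √(0.81·0.88) = 0.66
  Scale E (disc): 0.29 / √(0.60·0.88) = 0.40
  Scale F (disc): 0.59 / √(0.62·0.88) = 0.80
  Scale H (disc): 0.67 / √(0.67·0.88) = 0.87
  Scale D (disc): 0.74 / √(0.64·0.88) = 0.99
  Scale B (conv): 0.70 / √(0.63·0.88) = 0.94
Smallest convergent = 0.66. Discriminant values: 0.34, 0.40, 0.80, 0.87, 0.99; count ≥ 0.66 → 3.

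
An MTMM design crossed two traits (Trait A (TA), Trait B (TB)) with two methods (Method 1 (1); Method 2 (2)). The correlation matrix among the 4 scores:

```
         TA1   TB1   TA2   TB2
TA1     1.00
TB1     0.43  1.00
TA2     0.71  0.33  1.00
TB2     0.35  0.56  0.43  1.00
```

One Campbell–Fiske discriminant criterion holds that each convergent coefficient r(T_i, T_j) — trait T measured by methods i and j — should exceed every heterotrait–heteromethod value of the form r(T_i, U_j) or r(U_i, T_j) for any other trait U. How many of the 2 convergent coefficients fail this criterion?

Checking each validity diagonal entry against its comparison values:
TA (methods 1·2): 0.71 vs {0.35, 0.33} → pass.
TB (methods 1·2): 0.56 vs {0.33, 0.35} → pass.
0 of 2 fail.

0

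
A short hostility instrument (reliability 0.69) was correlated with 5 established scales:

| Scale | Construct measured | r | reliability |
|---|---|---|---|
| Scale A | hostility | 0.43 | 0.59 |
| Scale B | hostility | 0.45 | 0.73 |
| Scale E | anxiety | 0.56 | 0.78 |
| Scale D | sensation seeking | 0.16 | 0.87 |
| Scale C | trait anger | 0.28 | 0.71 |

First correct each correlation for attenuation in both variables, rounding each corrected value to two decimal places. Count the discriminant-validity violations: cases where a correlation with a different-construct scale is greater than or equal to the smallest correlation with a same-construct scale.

Disattenuated r (r / √(r_scale · r_new)):
  Scale A (conv): 0.43 / √(0.59·0.69) = 0.67
  Scale B (conv): 0.45 / √(0.73·0.69) = 0.63
  Scale E (disc): 0.56 / √(0.78·0.69) = 0.76
  Scale D (disc): 0.16 / √(0.87·0.69) = 0.21
  Scale C (disc): 0.28 / √(0.71·0.69) = 0.40
Smallest convergent = 0.63. Discriminant values: 0.76, 0.21, 0.40; count ≥ 0.63 → 1.

1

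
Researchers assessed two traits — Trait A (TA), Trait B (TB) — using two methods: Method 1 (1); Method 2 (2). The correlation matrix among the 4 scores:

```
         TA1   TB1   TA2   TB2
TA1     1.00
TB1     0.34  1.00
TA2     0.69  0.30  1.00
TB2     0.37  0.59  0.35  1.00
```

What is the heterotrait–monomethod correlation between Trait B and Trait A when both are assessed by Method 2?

0.35

Different traits, same method: r(TB2, TA2) = 0.35.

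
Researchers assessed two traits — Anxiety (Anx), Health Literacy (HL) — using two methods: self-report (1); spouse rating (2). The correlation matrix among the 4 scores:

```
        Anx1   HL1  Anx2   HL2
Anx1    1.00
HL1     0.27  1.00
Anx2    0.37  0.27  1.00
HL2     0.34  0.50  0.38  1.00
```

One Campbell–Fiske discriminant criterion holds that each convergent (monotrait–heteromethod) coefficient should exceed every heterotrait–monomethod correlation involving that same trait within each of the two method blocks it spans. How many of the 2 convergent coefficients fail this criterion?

1

Convergent coefficients and their comparison sets:
Anx (methods 1·2): 0.37 vs {0.27, 0.38} → fail.
HL (methods 1·2): 0.50 vs {0.27, 0.38} → pass.
1 of 2 fail.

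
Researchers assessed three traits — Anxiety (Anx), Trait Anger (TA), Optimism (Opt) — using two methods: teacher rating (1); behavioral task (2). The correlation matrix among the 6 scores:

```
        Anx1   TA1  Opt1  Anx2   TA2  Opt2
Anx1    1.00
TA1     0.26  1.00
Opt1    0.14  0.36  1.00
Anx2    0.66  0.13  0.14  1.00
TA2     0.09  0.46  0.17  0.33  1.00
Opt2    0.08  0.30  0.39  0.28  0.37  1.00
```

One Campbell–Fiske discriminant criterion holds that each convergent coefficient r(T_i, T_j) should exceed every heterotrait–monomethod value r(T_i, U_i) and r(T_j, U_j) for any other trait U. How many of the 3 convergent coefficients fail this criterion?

Convergent coefficients and their comparison sets:
Anx (methods 1·2): 0.66 vs {0.26, 0.33, 0.14, 0.28} → pass.
TA (methods 1·2): 0.46 vs {0.26, 0.33, 0.36, 0.37} → pass.
Opt (methods 1·2): 0.39 vs {0.14, 0.28, 0.36, 0.37} → pass.
0 of 3 fail.

0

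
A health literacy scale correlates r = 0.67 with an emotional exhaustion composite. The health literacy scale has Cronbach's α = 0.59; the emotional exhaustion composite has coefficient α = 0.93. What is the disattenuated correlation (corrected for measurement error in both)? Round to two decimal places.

0.90

r_true = r_obs / √(r_xx · r_yy) = 0.67 / √(0.59 × 0.93) = 0.67 / √0.5487 = 0.67 / 0.7407 ≈ 0.90.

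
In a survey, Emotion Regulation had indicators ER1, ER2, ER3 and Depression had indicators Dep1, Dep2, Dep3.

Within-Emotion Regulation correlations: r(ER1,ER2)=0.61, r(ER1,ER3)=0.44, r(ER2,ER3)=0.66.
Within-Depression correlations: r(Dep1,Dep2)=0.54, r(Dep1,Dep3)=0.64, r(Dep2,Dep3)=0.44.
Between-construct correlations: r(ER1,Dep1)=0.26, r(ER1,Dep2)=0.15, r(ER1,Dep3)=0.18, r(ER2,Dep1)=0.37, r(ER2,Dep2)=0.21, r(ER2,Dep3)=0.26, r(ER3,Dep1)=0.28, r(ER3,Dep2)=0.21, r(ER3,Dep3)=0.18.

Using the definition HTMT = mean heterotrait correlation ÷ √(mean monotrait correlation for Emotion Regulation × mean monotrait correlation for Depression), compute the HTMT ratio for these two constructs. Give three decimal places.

Mean between = 2.10/9 = 0.2333.
Mean within-ER = 1.71/3 = 0.5700; mean within-Dep = 1.62/3 = 0.5400.
Geometric mean = √(0.5700 × 0.5400) = 0.5548.
HTMT = 0.2333 / 0.5548 = 0.421.

0.421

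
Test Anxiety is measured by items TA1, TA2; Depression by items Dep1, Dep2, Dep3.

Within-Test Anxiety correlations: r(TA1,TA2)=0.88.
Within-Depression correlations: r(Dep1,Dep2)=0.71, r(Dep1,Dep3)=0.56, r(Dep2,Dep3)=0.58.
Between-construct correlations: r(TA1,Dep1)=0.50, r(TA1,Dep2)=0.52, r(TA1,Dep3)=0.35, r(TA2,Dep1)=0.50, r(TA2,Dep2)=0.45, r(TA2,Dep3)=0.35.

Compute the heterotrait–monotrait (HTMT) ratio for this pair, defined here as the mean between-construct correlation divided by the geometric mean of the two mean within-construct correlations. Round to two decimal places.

Mean heterotrait r = 2.67/6 = 0.4450.
Mean within-TA = 0.88/1 = 0.8800; mean within-Dep = 1.85/3 = 0.6167.
Geometric mean = √(0.8800 × 0.6167) = 0.7367.
HTMT = 0.4450 / 0.7367 = 0.60.

0.60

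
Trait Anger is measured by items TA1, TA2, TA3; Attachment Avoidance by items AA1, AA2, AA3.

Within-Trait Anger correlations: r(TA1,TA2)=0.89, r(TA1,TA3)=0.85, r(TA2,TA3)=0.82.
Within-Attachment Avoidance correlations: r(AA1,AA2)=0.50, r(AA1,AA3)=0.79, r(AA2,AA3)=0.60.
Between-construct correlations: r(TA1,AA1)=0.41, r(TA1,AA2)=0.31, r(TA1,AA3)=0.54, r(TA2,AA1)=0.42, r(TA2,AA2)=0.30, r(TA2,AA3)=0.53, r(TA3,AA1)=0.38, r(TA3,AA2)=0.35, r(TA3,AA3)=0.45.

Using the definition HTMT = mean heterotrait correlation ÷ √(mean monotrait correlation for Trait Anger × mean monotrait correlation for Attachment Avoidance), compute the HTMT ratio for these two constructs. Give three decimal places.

0.559

Between-construct mean = 3.69/9 = 0.4100.
Mean within-TA = 2.56/3 = 0.8533; mean within-AA = 1.89/3 = 0.6300.
Geometric mean = √(0.8533 × 0.6300) = 0.7332.
HTMT = 0.4100 / 0.7332 = 0.559.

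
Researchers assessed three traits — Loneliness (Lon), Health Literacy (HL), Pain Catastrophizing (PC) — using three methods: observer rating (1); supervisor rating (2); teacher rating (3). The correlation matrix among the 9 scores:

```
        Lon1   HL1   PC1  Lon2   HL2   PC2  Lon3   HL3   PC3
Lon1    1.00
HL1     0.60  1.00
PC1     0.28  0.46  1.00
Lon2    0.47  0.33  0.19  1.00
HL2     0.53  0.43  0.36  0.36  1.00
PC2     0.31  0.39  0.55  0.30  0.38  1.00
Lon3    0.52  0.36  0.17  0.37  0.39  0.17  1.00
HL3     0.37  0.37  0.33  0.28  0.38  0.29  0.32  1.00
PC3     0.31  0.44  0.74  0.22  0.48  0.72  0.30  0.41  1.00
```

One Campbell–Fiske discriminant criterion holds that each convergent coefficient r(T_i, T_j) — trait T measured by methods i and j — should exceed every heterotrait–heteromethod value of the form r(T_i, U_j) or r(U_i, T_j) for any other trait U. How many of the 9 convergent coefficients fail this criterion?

Convergent coefficients and their comparison sets:
Lon (methods 1·2): 0.47 vs {0.53, 0.33, 0.31, 0.19} → fail.
Lon (methods 1·3): 0.52 vs {0.37, 0.36, 0.31, 0.17} → pass.
Lon (methods 2·3): 0.37 vs {0.28, 0.39, 0.22, 0.17} → fail.
HL (methods 1·2): 0.43 vs {0.33, 0.53, 0.39, 0.36} → fail.
HL (methods 1·3): 0.37 vs {0.36, 0.37, 0.44, 0.33} → fail.
HL (methods 2·3): 0.38 vs {0.39, 0.28, 0.48, 0.29} → fail.
PC (methods 1·2): 0.55 vs {0.19, 0.31, 0.36, 0.39} → pass.
PC (methods 1·3): 0.74 vs {0.17, 0.31, 0.33, 0.44} → pass.
PC (methods 2·3): 0.72 vs {0.17, 0.22, 0.29, 0.48} → pass.
5 of 9 fail.

5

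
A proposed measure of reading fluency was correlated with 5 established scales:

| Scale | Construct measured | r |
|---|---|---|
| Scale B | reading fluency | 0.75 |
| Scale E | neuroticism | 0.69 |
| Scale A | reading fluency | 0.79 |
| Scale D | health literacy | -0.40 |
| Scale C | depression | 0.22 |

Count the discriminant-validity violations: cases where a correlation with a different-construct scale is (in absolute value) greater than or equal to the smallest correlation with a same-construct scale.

Convergent (same construct = reading fluency): Scale B, Scale A.
Smallest convergent = 0.75. Discriminant |r|: 0.69, 0.40, 0.22; count ≥ 0.75 → 0.

0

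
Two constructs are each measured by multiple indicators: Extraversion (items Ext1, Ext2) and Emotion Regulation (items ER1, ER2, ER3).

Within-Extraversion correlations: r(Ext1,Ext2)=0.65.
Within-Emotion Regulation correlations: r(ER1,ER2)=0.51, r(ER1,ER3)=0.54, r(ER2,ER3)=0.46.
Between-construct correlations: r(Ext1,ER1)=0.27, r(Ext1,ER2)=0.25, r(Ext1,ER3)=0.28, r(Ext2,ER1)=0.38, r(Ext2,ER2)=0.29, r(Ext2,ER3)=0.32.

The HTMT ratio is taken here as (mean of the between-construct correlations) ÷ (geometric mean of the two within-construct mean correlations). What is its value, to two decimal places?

Between-construct mean = 1.79/6 = 0.2983.
Mean within-Ext = 0.65/1 = 0.6500; mean within-ER = 1.51/3 = 0.5033.
Geometric mean = √(0.6500 × 0.5033) = 0.5720.
HTMT = 0.2983 / 0.5720 = 0.52.

0.52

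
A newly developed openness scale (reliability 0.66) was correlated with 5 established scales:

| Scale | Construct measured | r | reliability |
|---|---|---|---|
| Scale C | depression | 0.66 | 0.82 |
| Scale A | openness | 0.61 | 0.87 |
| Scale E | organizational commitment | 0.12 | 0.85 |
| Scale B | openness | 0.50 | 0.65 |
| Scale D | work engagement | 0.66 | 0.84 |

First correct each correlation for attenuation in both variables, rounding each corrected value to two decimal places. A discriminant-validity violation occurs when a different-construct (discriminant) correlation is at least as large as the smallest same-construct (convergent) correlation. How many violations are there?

Disattenuated r (r / √(r_scale · r_new)):
  Scale C (disc): 0.66 / √(0.82·0.66) = 0.90
  Scale A (conv): 0.61 / √(0.87·0.66) = 0.81
  Scale E (disc): 0.12 / √(0.85·0.66) = 0.16
  Scale B (conv): 0.50 / √(0.65·0.66) = 0.76
  Scale D (disc): 0.66 / √(0.84·0.66) = 0.89
Smallest convergent = 0.76. Discriminant values: 0.90, 0.16, 0.89; count ≥ 0.76 → 2.

2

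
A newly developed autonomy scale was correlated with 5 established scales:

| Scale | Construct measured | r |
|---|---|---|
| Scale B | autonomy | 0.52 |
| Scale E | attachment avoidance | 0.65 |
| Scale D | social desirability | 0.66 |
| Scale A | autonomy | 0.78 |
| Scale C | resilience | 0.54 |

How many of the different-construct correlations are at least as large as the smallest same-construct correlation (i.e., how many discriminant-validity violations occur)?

3

Convergent (same construct = autonomy): Scale B, Scale A.
Smallest convergent = 0.52. Discriminant values: 0.65, 0.66, 0.54; count ≥ 0.52 → 3.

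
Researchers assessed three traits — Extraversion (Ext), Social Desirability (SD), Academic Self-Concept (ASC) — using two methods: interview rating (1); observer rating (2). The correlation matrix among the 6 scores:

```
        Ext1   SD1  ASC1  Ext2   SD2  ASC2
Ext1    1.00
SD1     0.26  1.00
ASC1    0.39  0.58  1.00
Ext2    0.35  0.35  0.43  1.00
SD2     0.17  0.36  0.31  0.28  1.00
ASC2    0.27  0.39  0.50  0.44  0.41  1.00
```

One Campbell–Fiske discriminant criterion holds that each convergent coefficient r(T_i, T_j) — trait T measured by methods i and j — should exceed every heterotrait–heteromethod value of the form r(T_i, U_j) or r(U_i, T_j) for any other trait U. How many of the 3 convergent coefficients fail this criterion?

2

Checking each validity diagonal entry against its comparison values:
Ext (methods 1·2): 0.35 vs {0.17, 0.35, 0.27, 0.43} → fail.
SD (methods 1·2): 0.36 vs {0.35, 0.17, 0.39, 0.31} → fail.
ASC (methods 1·2): 0.50 vs {0.43, 0.27, 0.31, 0.39} → pass.
2 of 3 fail.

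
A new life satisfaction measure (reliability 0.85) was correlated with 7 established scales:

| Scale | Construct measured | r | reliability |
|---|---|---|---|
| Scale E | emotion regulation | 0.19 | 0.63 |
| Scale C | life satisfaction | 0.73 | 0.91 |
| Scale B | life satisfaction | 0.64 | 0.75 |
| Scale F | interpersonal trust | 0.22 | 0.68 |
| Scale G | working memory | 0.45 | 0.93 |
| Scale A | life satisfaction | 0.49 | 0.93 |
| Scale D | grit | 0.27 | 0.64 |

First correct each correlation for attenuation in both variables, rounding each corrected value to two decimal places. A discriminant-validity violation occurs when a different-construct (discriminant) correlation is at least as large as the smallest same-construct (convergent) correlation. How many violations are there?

0

Disattenuated r (r / √(r_scale · r_new)):
  Scale E (disc): 0.19 / √(0.63·0.85) = 0.26
  Scale C (conv): 0.73 / √(0.91·0.85) = 0.83
  Scale B (conv): 0.64 / √(0.75·0.85) = 0.80
  Scale F (disc): 0.22 / √(0.68·0.85) = 0.29
  Scale G (disc): 0.45 / √(0.93·0.85) = 0.51
  Scale A (conv): 0.49 / √(0.93·0.85) = 0.55
  Scale D (disc): 0.27 / √(0.64·0.85) = 0.37
Smallest convergent = 0.55. Discriminant values: 0.26, 0.29, 0.51, 0.37; count ≥ 0.55 → 0.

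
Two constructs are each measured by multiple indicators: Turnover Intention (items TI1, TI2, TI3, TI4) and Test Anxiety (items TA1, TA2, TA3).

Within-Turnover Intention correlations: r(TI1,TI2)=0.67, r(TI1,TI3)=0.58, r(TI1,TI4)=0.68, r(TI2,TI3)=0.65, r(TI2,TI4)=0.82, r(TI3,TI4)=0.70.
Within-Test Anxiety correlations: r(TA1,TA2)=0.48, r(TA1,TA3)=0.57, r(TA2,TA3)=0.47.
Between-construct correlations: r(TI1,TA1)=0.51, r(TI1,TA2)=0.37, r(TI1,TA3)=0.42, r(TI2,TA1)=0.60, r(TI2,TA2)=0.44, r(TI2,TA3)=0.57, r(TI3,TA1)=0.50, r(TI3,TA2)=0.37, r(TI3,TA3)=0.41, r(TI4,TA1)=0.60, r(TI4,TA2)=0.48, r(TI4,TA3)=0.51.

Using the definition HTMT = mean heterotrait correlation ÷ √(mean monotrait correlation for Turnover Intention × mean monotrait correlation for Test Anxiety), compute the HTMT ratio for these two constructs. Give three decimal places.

0.819

Mean between = 5.78/12 = 0.4817.
Mean within-TI = 4.10/6 = 0.6833; mean within-TA = 1.52/3 = 0.5067.
Geometric mean = √(0.6833 × 0.5067) = 0.5884.
HTMT = 0.4817 / 0.5884 = 0.819.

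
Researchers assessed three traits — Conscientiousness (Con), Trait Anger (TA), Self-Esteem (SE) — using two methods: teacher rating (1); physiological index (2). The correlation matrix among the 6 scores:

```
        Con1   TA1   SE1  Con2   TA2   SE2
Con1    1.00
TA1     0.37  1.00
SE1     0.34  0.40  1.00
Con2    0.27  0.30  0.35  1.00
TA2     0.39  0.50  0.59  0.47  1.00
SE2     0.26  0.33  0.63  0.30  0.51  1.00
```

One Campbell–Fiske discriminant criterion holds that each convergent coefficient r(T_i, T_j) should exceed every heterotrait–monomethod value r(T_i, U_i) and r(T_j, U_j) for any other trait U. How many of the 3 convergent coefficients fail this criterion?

Each convergent coefficient versus the relevant comparison correlations:
Con (methods 1·2): 0.27 vs {0.37, 0.47, 0.34, 0.30} → fail.
TA (methods 1·2): 0.50 vs {0.37, 0.47, 0.40, 0.51} → fail.
SE (methods 1·2): 0.63 vs {0.34, 0.30, 0.40, 0.51} → pass.
2 of 3 fail.

2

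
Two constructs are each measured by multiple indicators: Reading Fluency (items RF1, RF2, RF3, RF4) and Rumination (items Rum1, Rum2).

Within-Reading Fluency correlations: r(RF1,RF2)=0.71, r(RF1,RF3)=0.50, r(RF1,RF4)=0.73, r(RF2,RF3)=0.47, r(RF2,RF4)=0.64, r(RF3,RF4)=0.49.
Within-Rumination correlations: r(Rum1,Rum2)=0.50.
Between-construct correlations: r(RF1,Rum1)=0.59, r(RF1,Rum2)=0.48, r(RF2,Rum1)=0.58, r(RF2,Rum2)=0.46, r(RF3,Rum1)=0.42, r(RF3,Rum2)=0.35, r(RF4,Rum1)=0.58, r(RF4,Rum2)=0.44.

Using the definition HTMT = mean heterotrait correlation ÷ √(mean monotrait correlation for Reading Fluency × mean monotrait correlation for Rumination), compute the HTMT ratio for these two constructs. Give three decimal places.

0.898

Mean between = 3.90/8 = 0.4875.
Mean within-RF = 3.54/6 = 0.5900; mean within-Rum = 0.50/1 = 0.5000.
Geometric mean = √(0.5900 × 0.5000) = 0.5431.
HTMT = 0.4875 / 0.5431 = 0.898.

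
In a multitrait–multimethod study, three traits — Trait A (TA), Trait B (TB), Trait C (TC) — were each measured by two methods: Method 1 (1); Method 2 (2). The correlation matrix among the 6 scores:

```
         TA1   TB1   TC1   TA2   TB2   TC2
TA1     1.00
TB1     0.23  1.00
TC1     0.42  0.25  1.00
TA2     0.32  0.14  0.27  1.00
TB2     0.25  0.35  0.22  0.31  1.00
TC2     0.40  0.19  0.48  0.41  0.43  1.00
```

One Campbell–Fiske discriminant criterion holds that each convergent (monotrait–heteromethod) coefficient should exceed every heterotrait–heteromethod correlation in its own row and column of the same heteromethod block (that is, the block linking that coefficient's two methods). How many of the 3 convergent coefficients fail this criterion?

1

Each convergent coefficient versus the relevant comparison correlations:
TA (methods 1·2): 0.32 vs {0.25, 0.14, 0.40, 0.27} → fail.
TB (methods 1·2): 0.35 vs {0.14, 0.25, 0.19, 0.22} → pass.
TC (methods 1·2): 0.48 vs {0.27, 0.40, 0.22, 0.19} → pass.
1 of 3 fail.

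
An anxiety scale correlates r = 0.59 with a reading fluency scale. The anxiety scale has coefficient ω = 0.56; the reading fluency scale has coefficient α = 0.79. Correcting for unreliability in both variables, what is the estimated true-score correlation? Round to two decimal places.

r_true = r_obs / √(r_xx · r_yy) = 0.59 / √(0.56 × 0.79) = 0.59 / √0.4424 = 0.59 / 0.6651 ≈ 0.89.

0.89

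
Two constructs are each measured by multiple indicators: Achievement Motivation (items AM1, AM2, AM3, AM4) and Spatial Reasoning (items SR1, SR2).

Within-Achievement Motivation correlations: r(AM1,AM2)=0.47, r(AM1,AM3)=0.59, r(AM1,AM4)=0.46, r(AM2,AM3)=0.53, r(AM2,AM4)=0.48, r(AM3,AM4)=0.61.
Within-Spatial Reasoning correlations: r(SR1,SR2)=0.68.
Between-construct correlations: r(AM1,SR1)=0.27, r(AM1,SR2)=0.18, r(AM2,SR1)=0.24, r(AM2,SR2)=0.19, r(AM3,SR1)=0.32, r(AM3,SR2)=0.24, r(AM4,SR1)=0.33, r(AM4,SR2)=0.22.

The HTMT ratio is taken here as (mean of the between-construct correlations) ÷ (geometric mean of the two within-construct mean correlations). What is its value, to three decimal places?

Between-construct mean = 1.99/8 = 0.2488.
Mean within-AM = 3.14/6 = 0.5233; mean within-SR = 0.68/1 = 0.6800.
Geometric mean = √(0.5233 × 0.6800) = 0.5965.
HTMT = 0.2488 / 0.5965 = 0.417.

0.417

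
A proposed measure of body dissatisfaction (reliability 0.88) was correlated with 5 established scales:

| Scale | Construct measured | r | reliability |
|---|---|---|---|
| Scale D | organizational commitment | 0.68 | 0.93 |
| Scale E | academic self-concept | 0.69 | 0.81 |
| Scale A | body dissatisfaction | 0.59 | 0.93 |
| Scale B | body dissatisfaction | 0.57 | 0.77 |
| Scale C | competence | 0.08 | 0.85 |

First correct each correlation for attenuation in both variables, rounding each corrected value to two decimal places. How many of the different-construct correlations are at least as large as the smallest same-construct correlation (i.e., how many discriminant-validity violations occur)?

Disattenuated r (r / √(r_scale · r_new)):
  Scale D (disc): 0.68 / √(0.93·0.88) = 0.75
  Scale E (disc): 0.69 / √(0.81·0.88) = 0.82
  Scale A (conv): 0.59 / √(0.93·0.88) = 0.65
  Scale B (conv): 0.57 / √(0.77·0.88) = 0.69
  Scale C (disc): 0.08 / √(0.85·0.88) = 0.09
Smallest convergent = 0.65. Discriminant values: 0.75, 0.82, 0.09; count ≥ 0.65 → 2.

2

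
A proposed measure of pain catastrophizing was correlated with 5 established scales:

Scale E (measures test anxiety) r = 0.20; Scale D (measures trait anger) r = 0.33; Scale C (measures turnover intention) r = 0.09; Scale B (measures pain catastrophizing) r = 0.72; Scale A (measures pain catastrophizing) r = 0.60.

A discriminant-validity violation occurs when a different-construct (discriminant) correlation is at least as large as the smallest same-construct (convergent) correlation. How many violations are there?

0

Convergent (same construct = pain catastrophizing): Scale B, Scale A.
Smallest convergent = 0.60. Discriminant values: 0.20, 0.33, 0.09; count ≥ 0.60 → 0.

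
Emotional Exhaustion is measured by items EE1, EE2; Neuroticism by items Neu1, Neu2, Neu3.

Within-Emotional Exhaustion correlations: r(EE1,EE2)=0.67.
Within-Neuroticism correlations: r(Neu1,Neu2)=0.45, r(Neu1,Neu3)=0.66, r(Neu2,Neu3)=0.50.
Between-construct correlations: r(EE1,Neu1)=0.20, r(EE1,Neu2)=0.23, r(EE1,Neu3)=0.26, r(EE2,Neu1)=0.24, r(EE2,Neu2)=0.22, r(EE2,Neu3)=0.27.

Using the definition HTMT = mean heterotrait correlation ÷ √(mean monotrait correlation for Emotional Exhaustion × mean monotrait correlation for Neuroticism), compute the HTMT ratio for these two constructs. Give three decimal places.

0.395

Between-construct mean = 1.42/6 = 0.2367.
Mean within-EE = 0.67/1 = 0.6700; mean within-Neu = 1.61/3 = 0.5367.
Geometric mean = √(0.6700 × 0.5367) = 0.5997.
HTMT = 0.2367 / 0.5997 = 0.395.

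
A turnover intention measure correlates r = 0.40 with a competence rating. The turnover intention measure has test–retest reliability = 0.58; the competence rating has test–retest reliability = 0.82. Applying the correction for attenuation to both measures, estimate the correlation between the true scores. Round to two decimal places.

r_true = r_obs / √(r_xx · r_yy) = 0.40 / √(0.58 × 0.82) = 0.40 / √0.4756 = 0.40 / 0.6896 ≈ 0.58.

0.58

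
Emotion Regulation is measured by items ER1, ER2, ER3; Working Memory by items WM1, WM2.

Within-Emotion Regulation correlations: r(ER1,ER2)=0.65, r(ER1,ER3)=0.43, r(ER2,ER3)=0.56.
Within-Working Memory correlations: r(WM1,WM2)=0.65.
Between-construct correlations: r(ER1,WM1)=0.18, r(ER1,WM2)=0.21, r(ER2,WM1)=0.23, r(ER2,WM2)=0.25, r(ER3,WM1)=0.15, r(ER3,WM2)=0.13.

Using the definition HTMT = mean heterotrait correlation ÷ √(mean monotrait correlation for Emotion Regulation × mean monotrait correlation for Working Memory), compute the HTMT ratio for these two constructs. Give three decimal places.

Between-construct mean = 1.15/6 = 0.1917.
Mean within-ER = 1.64/3 = 0.5467; mean within-WM = 0.65/1 = 0.6500.
Geometric mean = √(0.5467 × 0.6500) = 0.5961.
HTMT = 0.1917 / 0.5961 = 0.322.

0.322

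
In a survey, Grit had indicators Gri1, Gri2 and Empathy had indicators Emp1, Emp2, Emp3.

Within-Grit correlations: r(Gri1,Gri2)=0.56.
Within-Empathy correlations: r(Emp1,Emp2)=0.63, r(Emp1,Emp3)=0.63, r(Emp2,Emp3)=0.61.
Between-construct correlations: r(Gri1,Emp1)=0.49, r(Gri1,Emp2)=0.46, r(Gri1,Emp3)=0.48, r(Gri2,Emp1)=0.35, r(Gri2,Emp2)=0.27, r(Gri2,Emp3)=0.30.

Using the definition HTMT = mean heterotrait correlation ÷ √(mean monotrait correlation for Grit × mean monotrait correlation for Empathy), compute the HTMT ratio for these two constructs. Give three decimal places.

0.663

Mean between = 2.35/6 = 0.3917.
Mean within-Gri = 0.56/1 = 0.5600; mean within-Emp = 1.87/3 = 0.6233.
Geometric mean = √(0.5600 × 0.6233) = 0.5908.
HTMT = 0.3917 / 0.5908 = 0.663.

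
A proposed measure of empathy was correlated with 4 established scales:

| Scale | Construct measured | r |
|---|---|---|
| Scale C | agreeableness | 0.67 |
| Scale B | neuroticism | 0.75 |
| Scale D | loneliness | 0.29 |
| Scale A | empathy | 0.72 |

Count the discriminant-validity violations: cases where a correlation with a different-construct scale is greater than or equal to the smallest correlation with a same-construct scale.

1

Convergent (same construct = empathy): Scale A.
Smallest convergent = 0.72. Discriminant values: 0.67, 0.75, 0.29; count ≥ 0.72 → 1.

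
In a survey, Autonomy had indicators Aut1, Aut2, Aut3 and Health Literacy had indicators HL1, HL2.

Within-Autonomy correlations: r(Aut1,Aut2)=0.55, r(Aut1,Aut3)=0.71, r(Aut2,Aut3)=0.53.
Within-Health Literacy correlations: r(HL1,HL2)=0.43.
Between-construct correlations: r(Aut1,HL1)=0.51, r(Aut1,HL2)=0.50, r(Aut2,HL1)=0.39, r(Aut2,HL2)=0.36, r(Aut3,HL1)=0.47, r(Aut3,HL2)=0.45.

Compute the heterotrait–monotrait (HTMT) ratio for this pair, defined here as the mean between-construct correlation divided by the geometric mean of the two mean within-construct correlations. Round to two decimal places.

Mean between = 2.68/6 = 0.4467.
Mean within-Aut = 1.79/3 = 0.5967; mean within-HL = 0.43/1 = 0.4300.
Geometric mean = √(0.5967 × 0.4300) = 0.5065.
HTMT = 0.4467 / 0.5065 = 0.88.

0.88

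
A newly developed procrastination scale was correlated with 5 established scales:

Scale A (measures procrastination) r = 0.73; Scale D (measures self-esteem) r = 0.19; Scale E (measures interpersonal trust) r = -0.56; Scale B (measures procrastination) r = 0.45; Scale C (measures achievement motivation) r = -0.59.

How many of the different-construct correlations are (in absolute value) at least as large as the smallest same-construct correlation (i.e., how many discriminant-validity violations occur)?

2

Convergent (same construct = procrastination): Scale A, Scale B.
Smallest convergent = 0.45. Discriminant |r|: 0.19, 0.56, 0.59; count ≥ 0.45 → 2.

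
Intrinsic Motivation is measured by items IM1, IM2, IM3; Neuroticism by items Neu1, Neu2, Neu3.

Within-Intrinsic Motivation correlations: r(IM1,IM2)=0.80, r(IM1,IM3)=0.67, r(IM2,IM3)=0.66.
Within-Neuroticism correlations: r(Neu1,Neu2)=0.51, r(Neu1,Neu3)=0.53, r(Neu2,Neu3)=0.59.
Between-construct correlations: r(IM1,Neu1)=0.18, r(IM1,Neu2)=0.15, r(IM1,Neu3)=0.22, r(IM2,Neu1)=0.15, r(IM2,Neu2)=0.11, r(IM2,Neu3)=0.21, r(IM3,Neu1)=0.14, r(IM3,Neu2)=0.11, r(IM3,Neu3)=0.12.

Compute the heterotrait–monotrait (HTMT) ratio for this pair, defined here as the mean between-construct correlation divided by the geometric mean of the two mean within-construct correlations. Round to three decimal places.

0.249

Mean between = 1.39/9 = 0.1544.
Mean within-IM = 2.13/3 = 0.7100; mean within-Neu = 1.63/3 = 0.5433.
Geometric mean = √(0.7100 × 0.5433) = 0.6211.
HTMT = 0.1544 / 0.6211 = 0.249.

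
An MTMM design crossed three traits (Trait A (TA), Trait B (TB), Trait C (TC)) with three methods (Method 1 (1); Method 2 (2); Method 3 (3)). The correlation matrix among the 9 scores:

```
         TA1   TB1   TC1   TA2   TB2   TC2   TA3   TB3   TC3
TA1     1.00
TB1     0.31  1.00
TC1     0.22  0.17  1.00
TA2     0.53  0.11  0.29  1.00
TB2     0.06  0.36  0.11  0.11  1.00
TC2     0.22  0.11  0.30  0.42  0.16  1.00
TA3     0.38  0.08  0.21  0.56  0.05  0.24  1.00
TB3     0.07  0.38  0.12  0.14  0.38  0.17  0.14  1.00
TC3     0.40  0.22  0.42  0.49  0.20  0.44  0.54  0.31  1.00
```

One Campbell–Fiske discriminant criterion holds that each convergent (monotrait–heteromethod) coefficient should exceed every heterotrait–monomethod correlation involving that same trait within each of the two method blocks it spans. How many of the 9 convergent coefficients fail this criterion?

4

Each convergent coefficient versus the relevant comparison correlations:
TA (methods 1·2): 0.53 vs {0.31, 0.11, 0.22, 0.42} → pass.
TA (methods 1·3): 0.38 vs {0.31, 0.14, 0.22, 0.54} → fail.
TA (methods 2·3): 0.56 vs {0.11, 0.14, 0.42, 0.54} → pass.
TB (methods 1·2): 0.36 vs {0.31, 0.11, 0.17, 0.16} → pass.
TB (methods 1·3): 0.38 vs {0.31, 0.14, 0.17, 0.31} → pass.
TB (methods 2·3): 0.38 vs {0.11, 0.14, 0.16, 0.31} → pass.
TC (methods 1·2): 0.30 vs {0.22, 0.42, 0.17, 0.16} → fail.
TC (methods 1·3): 0.42 vs {0.22, 0.54, 0.17, 0.31} → fail.
TC (methods 2·3): 0.44 vs {0.42, 0.54, 0.16, 0.31} → fail.
4 of 9 fail.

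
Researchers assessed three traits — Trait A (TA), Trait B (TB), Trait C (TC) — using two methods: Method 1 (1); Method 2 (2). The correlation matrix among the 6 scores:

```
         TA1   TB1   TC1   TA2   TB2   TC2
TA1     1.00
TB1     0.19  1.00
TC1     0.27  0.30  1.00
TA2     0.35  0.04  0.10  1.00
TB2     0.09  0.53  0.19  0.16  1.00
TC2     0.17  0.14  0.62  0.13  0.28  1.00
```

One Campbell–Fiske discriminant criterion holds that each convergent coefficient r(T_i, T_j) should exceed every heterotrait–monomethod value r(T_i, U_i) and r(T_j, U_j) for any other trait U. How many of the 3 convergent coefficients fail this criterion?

0

Checking each validity diagonal entry against its comparison values:
TA (methods 1·2): 0.35 vs {0.19, 0.16, 0.27, 0.13} → pass.
TB (methods 1·2): 0.53 vs {0.19, 0.16, 0.30, 0.28} → pass.
TC (methods 1·2): 0.62 vs {0.27, 0.13, 0.30, 0.28} → pass.
0 of 3 fail.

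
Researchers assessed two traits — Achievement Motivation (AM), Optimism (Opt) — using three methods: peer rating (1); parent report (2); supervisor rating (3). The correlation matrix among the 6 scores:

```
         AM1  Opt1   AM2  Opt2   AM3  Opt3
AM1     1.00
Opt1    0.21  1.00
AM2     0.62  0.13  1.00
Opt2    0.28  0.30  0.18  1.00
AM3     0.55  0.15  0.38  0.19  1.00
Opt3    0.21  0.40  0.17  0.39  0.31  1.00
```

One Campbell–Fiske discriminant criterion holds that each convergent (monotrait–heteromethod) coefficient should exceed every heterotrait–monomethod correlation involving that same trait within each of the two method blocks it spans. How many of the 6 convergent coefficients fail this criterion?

0

Each convergent coefficient versus the relevant comparison correlations:
AM (methods 1·2): 0.62 vs {0.21, 0.18} → pass.
AM (methods 1·3): 0.55 vs {0.21, 0.31} → pass.
AM (methods 2·3): 0.38 vs {0.18, 0.31} → pass.
Opt (methods 1·2): 0.30 vs {0.21, 0.18} → pass.
Opt (methods 1·3): 0.40 vs {0.21, 0.31} → pass.
Opt (methods 2·3): 0.39 vs {0.18, 0.31} → pass.
0 of 6 fail.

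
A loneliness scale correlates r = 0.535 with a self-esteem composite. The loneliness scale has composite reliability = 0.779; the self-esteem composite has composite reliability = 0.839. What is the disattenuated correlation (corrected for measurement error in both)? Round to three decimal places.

0.662

r_true = r_obs / √(r_xx · r_yy) = 0.535 / √(0.779 × 0.839) = 0.535 / √0.653581 = 0.535 / 0.8084 ≈ 0.662.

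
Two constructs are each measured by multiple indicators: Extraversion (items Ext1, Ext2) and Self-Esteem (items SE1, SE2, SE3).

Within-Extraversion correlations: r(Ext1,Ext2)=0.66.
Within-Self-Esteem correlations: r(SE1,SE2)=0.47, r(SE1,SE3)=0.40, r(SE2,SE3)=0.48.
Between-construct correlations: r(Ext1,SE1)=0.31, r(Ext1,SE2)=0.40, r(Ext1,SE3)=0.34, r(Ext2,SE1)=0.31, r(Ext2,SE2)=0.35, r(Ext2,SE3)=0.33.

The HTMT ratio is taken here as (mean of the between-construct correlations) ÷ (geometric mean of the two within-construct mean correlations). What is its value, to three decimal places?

0.624

Mean heterotrait r = 2.04/6 = 0.3400.
Mean within-Ext = 0.66/1 = 0.6600; mean within-SE = 1.35/3 = 0.4500.
Geometric mean = √(0.6600 × 0.4500) = 0.5450.
HTMT = 0.3400 / 0.5450 = 0.624.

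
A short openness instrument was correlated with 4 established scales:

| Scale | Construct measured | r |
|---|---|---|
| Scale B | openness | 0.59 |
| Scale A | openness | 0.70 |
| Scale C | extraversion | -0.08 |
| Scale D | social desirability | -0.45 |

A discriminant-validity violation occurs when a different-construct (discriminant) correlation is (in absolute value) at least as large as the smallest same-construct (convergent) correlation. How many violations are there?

0

Convergent (same construct = openness): Scale B, Scale A.
Smallest convergent = 0.59. Discriminant |r|: 0.08, 0.45; count ≥ 0.59 → 0.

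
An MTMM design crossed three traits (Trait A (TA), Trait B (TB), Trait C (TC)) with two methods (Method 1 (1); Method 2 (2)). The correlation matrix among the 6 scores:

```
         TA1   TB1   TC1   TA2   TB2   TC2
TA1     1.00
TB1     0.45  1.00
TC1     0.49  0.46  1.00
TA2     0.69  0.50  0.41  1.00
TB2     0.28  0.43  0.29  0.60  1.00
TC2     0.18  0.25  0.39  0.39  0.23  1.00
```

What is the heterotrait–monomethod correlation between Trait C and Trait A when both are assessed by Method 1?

Different traits, same method: r(TC1, TA1) = 0.49.

0.49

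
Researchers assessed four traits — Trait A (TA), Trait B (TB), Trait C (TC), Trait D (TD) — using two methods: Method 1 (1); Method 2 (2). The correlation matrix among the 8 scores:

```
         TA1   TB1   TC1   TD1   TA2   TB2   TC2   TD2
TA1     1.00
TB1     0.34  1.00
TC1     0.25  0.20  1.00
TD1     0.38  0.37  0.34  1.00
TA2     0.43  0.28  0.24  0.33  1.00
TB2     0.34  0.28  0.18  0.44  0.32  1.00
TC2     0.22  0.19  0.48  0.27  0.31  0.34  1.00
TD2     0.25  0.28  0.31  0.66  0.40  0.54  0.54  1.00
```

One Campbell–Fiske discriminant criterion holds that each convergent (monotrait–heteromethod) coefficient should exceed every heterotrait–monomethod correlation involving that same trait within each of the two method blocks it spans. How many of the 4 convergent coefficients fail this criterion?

Convergent coefficients and their comparison sets:
TA (methods 1·2): 0.43 vs {0.34, 0.32, 0.25, 0.31, 0.38, 0.40} → pass.
TB (methods 1·2): 0.28 vs {0.34, 0.32, 0.20, 0.34, 0.37, 0.54} → fail.
TC (methods 1·2): 0.48 vs {0.25, 0.31, 0.20, 0.34, 0.34, 0.54} → fail.
TD (methods 1·2): 0.66 vs {0.38, 0.40, 0.37, 0.54, 0.34, 0.54} → pass.
2 of 4 fail.

2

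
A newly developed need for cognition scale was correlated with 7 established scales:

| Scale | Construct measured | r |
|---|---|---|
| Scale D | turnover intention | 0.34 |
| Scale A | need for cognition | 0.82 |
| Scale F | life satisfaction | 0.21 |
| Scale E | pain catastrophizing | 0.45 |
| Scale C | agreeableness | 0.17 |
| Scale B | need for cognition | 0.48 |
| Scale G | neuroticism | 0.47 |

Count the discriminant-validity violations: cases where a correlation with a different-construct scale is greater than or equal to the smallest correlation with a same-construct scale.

0

Convergent (same construct = need for cognition): Scale A, Scale B.
Smallest convergent = 0.48. Discriminant values: 0.34, 0.21, 0.45, 0.17, 0.47; count ≥ 0.48 → 0.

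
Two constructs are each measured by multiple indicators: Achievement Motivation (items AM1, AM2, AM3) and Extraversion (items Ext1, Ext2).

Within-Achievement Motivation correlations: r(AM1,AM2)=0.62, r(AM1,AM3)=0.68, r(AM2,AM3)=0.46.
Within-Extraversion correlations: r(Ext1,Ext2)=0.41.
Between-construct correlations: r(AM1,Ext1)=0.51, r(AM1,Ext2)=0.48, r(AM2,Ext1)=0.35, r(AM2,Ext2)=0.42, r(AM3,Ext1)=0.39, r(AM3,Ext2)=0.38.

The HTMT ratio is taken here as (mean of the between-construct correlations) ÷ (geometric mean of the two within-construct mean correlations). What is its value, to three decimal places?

0.860

Mean between = 2.53/6 = 0.4217.
Mean within-AM = 1.76/3 = 0.5867; mean within-Ext = 0.41/1 = 0.4100.
Geometric mean = √(0.5867 × 0.4100) = 0.4905.
HTMT = 0.4217 / 0.4905 = 0.860.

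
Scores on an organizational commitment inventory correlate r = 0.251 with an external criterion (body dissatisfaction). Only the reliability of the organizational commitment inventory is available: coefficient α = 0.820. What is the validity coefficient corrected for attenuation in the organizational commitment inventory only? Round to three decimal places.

Single correction: r_c = r_obs / √r_xx = 0.251 / √0.820 = 0.251 / 0.9055 ≈ 0.277.

0.277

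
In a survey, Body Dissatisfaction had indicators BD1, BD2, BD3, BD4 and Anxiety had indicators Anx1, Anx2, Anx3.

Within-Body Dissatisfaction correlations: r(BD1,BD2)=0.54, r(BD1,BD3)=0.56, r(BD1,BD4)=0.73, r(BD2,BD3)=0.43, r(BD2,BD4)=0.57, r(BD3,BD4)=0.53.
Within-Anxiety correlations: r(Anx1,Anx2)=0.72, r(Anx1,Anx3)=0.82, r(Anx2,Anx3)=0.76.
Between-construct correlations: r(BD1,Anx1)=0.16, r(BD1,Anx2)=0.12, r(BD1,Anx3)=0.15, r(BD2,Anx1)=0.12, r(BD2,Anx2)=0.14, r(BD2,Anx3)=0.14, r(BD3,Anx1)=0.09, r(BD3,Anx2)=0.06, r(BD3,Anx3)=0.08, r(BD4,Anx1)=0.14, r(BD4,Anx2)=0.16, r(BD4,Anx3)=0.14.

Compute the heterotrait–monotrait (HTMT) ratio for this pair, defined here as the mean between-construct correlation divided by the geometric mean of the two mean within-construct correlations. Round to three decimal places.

Between-construct mean = 1.50/12 = 0.1250.
Mean within-BD = 3.36/6 = 0.5600; mean within-Anx = 2.30/3 = 0.7667.
Geometric mean = √(0.5600 × 0.7667) = 0.6552.
HTMT = 0.1250 / 0.6552 = 0.191.

0.191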